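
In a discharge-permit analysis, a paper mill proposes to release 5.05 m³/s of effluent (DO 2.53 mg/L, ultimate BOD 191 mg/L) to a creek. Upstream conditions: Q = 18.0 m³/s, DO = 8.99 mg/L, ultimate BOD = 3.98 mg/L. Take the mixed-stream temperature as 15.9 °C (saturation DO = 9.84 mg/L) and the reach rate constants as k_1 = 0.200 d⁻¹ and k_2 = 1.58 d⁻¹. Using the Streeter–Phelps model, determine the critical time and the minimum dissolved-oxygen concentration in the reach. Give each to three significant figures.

t_c ≈ 1.19 d; minimum DO ≈ 5.35 mg/L

Mixed DO = (18.0×8.99 + 5.05×2.53)/(18.0+5.05) = 174.6/23.05 = 7.575 mg/L.
Mixed L₀ = (18.0×3.98 + 5.05×191)/(23.05) = 1036/23.05 = 44.95 mg/L.
Initial deficit D₀ = C_s − DO₀ = 9.84 − 7.575 = 2.265 mg/L.
t_c = (1/1.380) ln[(1.58/0.200)(1 − 2.265×1.380/(0.200×44.95))] = 0.7246 × ln(5.153) = 1.188 d.
D_c = (0.200/1.58) × 44.95 × e^(−0.200×1.188) = 0.1266 × 44.95 × 0.7885 = 4.487 mg/L.
Minimum DO = 9.84 − 4.487 = 5.353 mg/L.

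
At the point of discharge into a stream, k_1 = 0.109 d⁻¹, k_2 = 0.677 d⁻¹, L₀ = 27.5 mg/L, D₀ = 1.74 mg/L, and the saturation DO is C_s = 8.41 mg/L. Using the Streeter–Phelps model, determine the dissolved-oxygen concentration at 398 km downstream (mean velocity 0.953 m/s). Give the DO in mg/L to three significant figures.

Travel time t = x/v = 398 km / (0.953 m/s) = 398000 m / 0.953 m/s = 417600 s = 4.834 d.
k_1 L₀/(k_2−k_1) = 0.109×27.5/(0.677−0.109) = 2.998/0.5680 = 5.277 mg/L.
e^(−k_1 t) = e^(−0.109×4.834) = 0.5905; e^(−k_2 t) = e^(−0.677×4.834) = 0.03792.
D = 5.277 × (0.5905 − 0.03792) + 1.74 × 0.03792 = 2.916 + 0.06597 = 2.982 mg/L.
DO = C_s − D = 8.41 − 2.982 = 5.428 mg/L.

DO ≈ 5.43 mg/L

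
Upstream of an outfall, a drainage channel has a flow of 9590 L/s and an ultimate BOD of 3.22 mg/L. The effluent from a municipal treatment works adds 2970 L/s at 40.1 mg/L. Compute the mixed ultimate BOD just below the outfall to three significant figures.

Flow-weighted mixing: C = (Q_r C_r + Q_w C_w)/(Q_r + Q_w)
= (9590×3.22 + 2970×40.1)/(9590 + 2970) = 150000/12560 = 11.94 mg/L.

11.9 mg/L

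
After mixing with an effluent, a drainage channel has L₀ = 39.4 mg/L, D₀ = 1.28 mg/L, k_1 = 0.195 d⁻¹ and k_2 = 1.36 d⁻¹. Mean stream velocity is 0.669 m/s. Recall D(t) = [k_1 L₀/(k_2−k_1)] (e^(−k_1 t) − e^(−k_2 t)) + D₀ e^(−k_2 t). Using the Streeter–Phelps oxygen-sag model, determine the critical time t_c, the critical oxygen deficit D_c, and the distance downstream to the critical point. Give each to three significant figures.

t_c ≈ 1.48 d; D_c ≈ 4.23 mg/L; x_c ≈ 85.7 km

At the critical point dD/dt = 0, so k_1 L₀ e^(−k_1 t) = k_2 D. Substituting D(t) from the Streeter–Phelps equation and solving for t gives
t_c = ln[(k_2/k_1)(1 − D₀(k_2−k_1)/(k_1 L₀))] / (k_2−k_1).
Here k_2−k_1 = 1.165 d⁻¹ and 1 − D₀(k_2−k_1)/(k_1 L₀) = 1 − 1.28×1.165/(0.195×39.4) = 0.8059, so
t_c = ln(6.974 × 0.8059) / 1.165 = 1.726 / 1.165 = 1.482 d.
D_c = (k_1/k_2) L₀ e^(−k_1 t_c) = (0.195/1.36) × 39.4 × e^(−0.195×1.482) = 0.1434 × 39.4 × 0.7490 = 4.231 mg/L.
x_c = v t_c = 0.669 m/s × 1.482 d × 86400 s/d = 85660 m ≈ 85.7 km.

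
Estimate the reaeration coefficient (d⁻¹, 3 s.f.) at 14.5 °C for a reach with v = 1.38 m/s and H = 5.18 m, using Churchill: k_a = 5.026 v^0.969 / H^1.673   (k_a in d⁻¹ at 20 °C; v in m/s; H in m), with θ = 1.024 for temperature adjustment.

k_a(20) = 5.026 × 1.38^0.969 / 5.18^1.673 = 5.026 × 1.366 / 15.67 = 0.4382 d⁻¹.
k_a(14.5) = 0.4382 × 1.024^(14.5−20) = 0.4382 × 0.8777 = 0.3846 d⁻¹.

k_a ≈ 0.385 d⁻¹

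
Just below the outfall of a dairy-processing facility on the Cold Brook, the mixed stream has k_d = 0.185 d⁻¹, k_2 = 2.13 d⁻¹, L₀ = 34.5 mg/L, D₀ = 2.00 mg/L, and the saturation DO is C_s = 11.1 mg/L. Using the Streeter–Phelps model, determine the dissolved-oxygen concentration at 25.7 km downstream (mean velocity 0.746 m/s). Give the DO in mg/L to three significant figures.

DO ≈ 8.60 mg/L

Travel time t = x/v = 25.7 km / (0.746 m/s) = 25700 m / 0.746 m/s = 34450 s = 0.3987 d.
k_d L₀/(k_2−k_d) = 0.185×34.5/(2.13−0.185) = 6.383/1.945 = 3.281 mg/L.
e^(−k_d t) = e^(−0.185×0.3987) = 0.9289; e^(−k_2 t) = e^(−2.13×0.3987) = 0.4277.
D = 3.281 × (0.9289 − 0.4277) + 2.00 × 0.4277 = 1.645 + 0.8554 = 2.500 mg/L.
DO = C_s − D = 11.1 − 2.500 = 8.600 mg/L.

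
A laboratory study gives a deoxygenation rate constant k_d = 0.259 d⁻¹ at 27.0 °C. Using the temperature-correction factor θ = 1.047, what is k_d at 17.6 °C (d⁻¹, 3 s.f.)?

k_d ≈ 0.168 d⁻¹

k_d(T₂) = k_d(T₁) · θ^(T₂−T₁) = 0.259 × 1.047^(17.6−27.0)
= 0.259 × 1.047^-9.40 = 0.259 × 0.6494 = 0.1682 d⁻¹.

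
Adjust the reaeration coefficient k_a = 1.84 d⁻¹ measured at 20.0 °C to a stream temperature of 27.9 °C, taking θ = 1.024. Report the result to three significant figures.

k_a(T₂) = k_a(T₁) · θ^(T₂−T₁) = 1.84 × 1.024^(27.9−20.0)
= 1.84 × 1.024^7.90 = 1.84 × 1.206 = 2.219 d⁻¹.

k_a ≈ 2.22 d⁻¹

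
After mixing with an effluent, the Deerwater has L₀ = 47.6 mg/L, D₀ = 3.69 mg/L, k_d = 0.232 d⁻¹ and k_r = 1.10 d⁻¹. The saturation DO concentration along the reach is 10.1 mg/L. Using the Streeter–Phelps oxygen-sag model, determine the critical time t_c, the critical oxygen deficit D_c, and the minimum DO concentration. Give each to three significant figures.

At the critical point dD/dt = 0, so k_d L₀ e^(−k_d t) = k_r D. Substituting D(t) from the Streeter–Phelps equation and solving for t gives
t_c = ln[(k_r/k_d)(1 − D₀(k_r−k_d)/(k_d L₀))] / (k_r−k_d).
Here k_r−k_d = 0.8680 d⁻¹ and 1 − D₀(k_r−k_d)/(k_d L₀) = 1 − 3.69×0.8680/(0.232×47.6) = 0.7100, so
t_c = ln(4.741 × 0.7100) / 0.8680 = 1.214 / 0.8680 = 1.398 d.
D_c = (k_d/k_r) L₀ e^(−k_d t_c) = (0.232/1.10) × 47.6 × e^(−0.232×1.398) = 0.2109 × 47.6 × 0.7229 = 7.258 mg/L.
Minimum DO = C_s − D_c = 10.1 − 7.258 = 2.842 mg/L.

t_c ≈ 1.40 d; D_c ≈ 7.26 mg/L; min DO ≈ 2.84 mg/L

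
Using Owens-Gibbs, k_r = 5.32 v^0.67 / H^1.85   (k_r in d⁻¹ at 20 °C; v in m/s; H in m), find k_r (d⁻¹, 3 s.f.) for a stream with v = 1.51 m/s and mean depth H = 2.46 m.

k_r = 5.32 × 1.51^0.67 / 2.46^1.85 = 5.32 × 1.318 / 5.287 = 1.326 d⁻¹.

k_r ≈ 1.33 d⁻¹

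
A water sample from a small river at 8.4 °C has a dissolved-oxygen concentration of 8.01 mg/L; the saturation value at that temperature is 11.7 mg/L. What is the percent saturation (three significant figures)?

% saturation = C/C_s × 100 = 8.01/11.7 × 100 = 68.5 %.

68.5 % saturation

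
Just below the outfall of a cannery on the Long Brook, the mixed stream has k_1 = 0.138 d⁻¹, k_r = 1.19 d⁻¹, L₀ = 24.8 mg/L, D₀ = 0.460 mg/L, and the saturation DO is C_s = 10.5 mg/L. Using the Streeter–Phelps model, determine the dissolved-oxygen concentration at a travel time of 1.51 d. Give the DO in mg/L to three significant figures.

k_1 L₀/(k_r−k_1) = 0.138×24.8/(1.19−0.138) = 3.422/1.052 = 3.253 mg/L.
e^(−k_1 t) = e^(−0.138×1.510) = 0.8119; e^(−k_r t) = e^(−1.19×1.510) = 0.1658.
D = 3.253 × (0.8119 − 0.1658) + 0.460 × 0.1658 = 2.102 + 0.07627 = 2.178 mg/L.
DO = C_s − D = 10.5 − 2.178 = 8.322 mg/L.

DO ≈ 8.32 mg/L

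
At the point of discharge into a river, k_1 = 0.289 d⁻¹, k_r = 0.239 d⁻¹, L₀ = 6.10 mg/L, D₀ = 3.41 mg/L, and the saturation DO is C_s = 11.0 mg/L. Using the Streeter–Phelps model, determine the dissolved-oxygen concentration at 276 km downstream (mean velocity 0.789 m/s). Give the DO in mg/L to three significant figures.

DO ≈ 7.25 mg/L

Travel time t = x/v = 276 km / (0.789 m/s) = 276000 m / 0.789 m/s = 349800 s = 4.049 d.
k_1 L₀/(k_r−k_1) = 0.289×6.10/(0.239−0.289) = 1.763/-0.05000 = -35.26 mg/L.
e^(−k_1 t) = e^(−0.289×4.049) = 0.3103; e^(−k_r t) = e^(−0.239×4.049) = 0.3800.
D = -35.26 × (0.3103 − 0.3800) + 3.41 × 0.3800 = 2.455 + 1.296 = 3.751 mg/L.
DO = C_s − D = 11.0 − 3.751 = 7.249 mg/L.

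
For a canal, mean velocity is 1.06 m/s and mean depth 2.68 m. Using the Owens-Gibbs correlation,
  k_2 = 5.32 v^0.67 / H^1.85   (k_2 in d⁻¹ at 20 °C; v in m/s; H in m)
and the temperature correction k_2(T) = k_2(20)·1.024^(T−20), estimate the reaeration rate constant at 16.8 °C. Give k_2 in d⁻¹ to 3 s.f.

k_2 ≈ 0.828 d⁻¹

k_2(20) = 5.32 × 1.06^0.67 / 2.68^1.85 = 5.32 × 1.040 / 6.195 = 0.8929 d⁻¹.
k_2(16.8) = 0.8929 × 1.024^(16.8−20) = 0.8929 × 0.9269 = 0.8277 d⁻¹.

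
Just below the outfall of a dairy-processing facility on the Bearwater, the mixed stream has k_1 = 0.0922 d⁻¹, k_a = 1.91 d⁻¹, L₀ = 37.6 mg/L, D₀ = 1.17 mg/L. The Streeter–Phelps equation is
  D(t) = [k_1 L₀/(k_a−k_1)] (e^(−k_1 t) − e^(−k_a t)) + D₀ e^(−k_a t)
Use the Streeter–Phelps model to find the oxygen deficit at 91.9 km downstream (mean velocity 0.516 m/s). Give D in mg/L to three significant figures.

Travel time t = x/v = 91.9 km / (0.516 m/s) = 91900 m / 0.516 m/s = 178100 s = 2.061 d.
k_1 L₀/(k_a−k_1) = 0.0922×37.6/(1.91−0.0922) = 3.467/1.818 = 1.907 mg/L.
e^(−k_1 t) = e^(−0.0922×2.061) = 0.8269; e^(−k_a t) = e^(−1.91×2.061) = 0.01950.
D = 1.907 × (0.8269 − 0.01950) + 1.17 × 0.01950 = 1.540 + 0.02282 = 1.563 mg/L.

D ≈ 1.56 mg/L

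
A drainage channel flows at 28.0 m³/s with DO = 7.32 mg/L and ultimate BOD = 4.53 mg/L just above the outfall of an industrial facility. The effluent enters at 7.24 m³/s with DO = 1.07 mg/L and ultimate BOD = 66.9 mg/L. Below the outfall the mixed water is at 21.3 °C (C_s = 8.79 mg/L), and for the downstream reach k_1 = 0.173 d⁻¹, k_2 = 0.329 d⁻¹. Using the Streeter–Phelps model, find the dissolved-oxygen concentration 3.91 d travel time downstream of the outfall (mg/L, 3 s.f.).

Mixed DO = (28.0×7.32 + 7.24×1.07)/(28.0+7.24) = 212.7/35.24 = 6.036 mg/L.
Mixed L₀ = (28.0×4.53 + 7.24×66.9)/(35.24) = 611.2/35.24 = 17.34 mg/L.
Initial deficit D₀ = C_s − DO₀ = 8.79 − 6.036 = 2.754 mg/L.
D(3.91) = [0.173×17.34/(0.329−0.173)](e^(−0.173×3.91) − e^(−0.329×3.91)) + 2.754 e^(−0.329×3.91)
= 19.23 × (0.5084 − 0.2763) + 2.754 × 0.2763 = 5.226 mg/L.
DO = 8.79 − 5.226 = 3.564 mg/L.

DO ≈ 3.56 mg/L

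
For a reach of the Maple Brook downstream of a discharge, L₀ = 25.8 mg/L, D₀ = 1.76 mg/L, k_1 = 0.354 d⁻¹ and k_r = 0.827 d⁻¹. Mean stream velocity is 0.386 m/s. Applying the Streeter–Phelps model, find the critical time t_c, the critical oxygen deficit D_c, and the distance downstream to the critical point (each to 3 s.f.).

At the critical point dD/dt = 0, so k_1 L₀ e^(−k_1 t) = k_r D. Substituting D(t) from the Streeter–Phelps equation and solving for t gives
t_c = ln[(k_r/k_1)(1 − D₀(k_r−k_1)/(k_1 L₀))] / (k_r−k_1).
Here k_r−k_1 = 0.4730 d⁻¹ and 1 − D₀(k_r−k_1)/(k_1 L₀) = 1 − 1.76×0.4730/(0.354×25.8) = 0.9089, so
t_c = ln(2.336 × 0.9089) / 0.4730 = 0.7529 / 0.4730 = 1.592 d.
D_c = (k_1/k_r) L₀ e^(−k_1 t_c) = (0.354/0.827) × 25.8 × e^(−0.354×1.592) = 0.4281 × 25.8 × 0.5692 = 6.286 mg/L.
x_c = v t_c = 0.386 m/s × 1.592 d × 86400 s/d = 53090 m ≈ 53.1 km.

t_c ≈ 1.59 d; D_c ≈ 6.29 mg/L; x_c ≈ 53.1 km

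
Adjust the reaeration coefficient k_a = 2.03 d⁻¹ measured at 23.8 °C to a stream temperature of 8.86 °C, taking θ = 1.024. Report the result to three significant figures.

k_a(T₂) = k_a(T₁) · θ^(T₂−T₁) = 2.03 × 1.024^(8.86−23.8)
= 2.03 × 1.024^-14.9 = 2.03 × 0.7016 = 1.424 d⁻¹.

k_a ≈ 1.42 d⁻¹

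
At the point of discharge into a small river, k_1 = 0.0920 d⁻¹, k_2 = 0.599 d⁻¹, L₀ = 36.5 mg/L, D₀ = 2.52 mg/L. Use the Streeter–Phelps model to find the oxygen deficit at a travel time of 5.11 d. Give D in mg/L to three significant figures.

k_1 L₀/(k_2−k_1) = 0.0920×36.5/(0.599−0.0920) = 3.358/0.5070 = 6.623 mg/L.
e^(−k_1 t) = e^(−0.0920×5.110) = 0.6249; e^(−k_2 t) = e^(−0.599×5.110) = 0.04685.
D = 6.623 × (0.6249 − 0.04685) + 2.52 × 0.04685 = 3.829 + 0.1181 = 3.947 mg/L.

D ≈ 3.95 mg/L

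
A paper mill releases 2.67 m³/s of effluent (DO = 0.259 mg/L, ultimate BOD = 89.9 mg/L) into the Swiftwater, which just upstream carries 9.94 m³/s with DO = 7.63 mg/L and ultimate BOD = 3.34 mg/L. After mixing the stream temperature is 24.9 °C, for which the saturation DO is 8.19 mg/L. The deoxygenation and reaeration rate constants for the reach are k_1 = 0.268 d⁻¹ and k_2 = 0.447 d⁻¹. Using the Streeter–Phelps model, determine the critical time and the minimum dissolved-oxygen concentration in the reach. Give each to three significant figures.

t_c ≈ 2.48 d; minimum DO ≈ 1.51 mg/L

Mixed DO = (9.94×7.63 + 2.67×0.259)/(9.94+2.67) = 76.53/12.61 = 6.069 mg/L.
Mixed L₀ = (9.94×3.34 + 2.67×89.9)/(12.61) = 273.2/12.61 = 21.67 mg/L.
Initial deficit D₀ = C_s − DO₀ = 8.19 − 6.069 = 2.121 mg/L.
t_c = (1/0.1790) ln[(0.447/0.268)(1 − 2.121×0.1790/(0.268×21.67))] = 5.587 × ln(1.559) = 2.480 d.
D_c = (0.268/0.447) × 21.67 × e^(−0.268×2.480) = 0.5996 × 21.67 × 0.5144 = 6.683 mg/L.
Minimum DO = 8.19 − 6.683 = 1.507 mg/L.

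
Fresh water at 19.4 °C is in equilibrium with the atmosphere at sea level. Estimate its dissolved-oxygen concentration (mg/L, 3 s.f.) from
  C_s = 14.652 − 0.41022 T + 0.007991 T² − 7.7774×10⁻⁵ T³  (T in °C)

C_s ≈ 9.13 mg/L

C_s = 14.652 − 0.41022×19.4 + 0.007991×19.4² − 7.7774×10⁻⁵×19.4³ = 9.133 mg/L.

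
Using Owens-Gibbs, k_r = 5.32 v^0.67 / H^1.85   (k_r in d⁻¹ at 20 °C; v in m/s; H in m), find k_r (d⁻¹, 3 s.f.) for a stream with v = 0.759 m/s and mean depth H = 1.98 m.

k_r ≈ 1.25 d⁻¹

k_r = 5.32 × 0.759^0.67 / 1.98^1.85 = 5.32 × 0.8313 / 3.539 = 1.250 d⁻¹.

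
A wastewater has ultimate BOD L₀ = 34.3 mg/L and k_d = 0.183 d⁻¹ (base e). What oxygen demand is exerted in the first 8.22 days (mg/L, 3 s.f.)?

y_t = L₀(1 − e^(−k_d t)) = 34.3 × (1 − e^(−0.183×8.22))
= 34.3 × (1 − 0.2222) = 34.3 × 0.7778 = 26.68 mg/L.

y ≈ 26.7 mg/L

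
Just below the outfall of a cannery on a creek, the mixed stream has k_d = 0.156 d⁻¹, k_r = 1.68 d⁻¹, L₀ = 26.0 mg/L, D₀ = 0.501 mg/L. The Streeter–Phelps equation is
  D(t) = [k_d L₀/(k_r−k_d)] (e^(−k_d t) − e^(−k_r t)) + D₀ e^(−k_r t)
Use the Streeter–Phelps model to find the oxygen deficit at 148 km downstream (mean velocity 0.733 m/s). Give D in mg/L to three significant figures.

Travel time t = x/v = 148 km / (0.733 m/s) = 148000 m / 0.733 m/s = 201900 s = 2.337 d.
k_d L₀/(k_r−k_d) = 0.156×26.0/(1.68−0.156) = 4.056/1.524 = 2.661 mg/L.
e^(−k_d t) = e^(−0.156×2.337) = 0.6945; e^(−k_r t) = e^(−1.68×2.337) = 0.01972.
D = 2.661 × (0.6945 − 0.01972) + 0.501 × 0.01972 = 1.796 + 0.009881 = 1.806 mg/L.

D ≈ 1.81 mg/L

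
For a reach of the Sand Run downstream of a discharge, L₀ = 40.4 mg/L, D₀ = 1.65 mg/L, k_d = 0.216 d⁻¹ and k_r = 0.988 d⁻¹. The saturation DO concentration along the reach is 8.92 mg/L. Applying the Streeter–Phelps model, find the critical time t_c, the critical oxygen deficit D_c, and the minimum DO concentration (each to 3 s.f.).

t_c ≈ 1.77 d; D_c ≈ 6.03 mg/L; min DO ≈ 2.89 mg/L

t_c = [1/(k_r−k_d)] ln[(k_r/k_d)(1 − D₀(k_r−k_d)/(k_d L₀))]
= [1/(0.988−0.216)] ln[(0.988/0.216)(1 − 1.65×0.7720/(0.216×40.4))]
= (1/0.7720) ln[4.574 × 0.8540] = 1.295 × ln(3.906) = 1.295 × 1.363 = 1.765 d.
L(t_c) = L₀ e^(−k_d t_c) = 40.4 × 0.6830 = 27.59 mg/L, and at the critical point k_r D_c = k_d L, so D_c = (0.216/0.988) × 27.59 = 6.033 mg/L.
Minimum DO = C_s − D_c = 8.92 − 6.033 = 2.887 mg/L.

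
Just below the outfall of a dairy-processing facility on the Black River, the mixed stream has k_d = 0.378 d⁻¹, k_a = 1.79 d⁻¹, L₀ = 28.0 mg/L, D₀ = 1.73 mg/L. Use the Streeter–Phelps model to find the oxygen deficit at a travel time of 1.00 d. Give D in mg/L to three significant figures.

D ≈ 4.17 mg/L

k_d L₀/(k_a−k_d) = 0.378×28.0/(1.79−0.378) = 10.58/1.412 = 7.496 mg/L.
e^(−k_d t) = e^(−0.378×1.000) = 0.6852; e^(−k_a t) = e^(−1.79×1.000) = 0.1670.
D = 7.496 × (0.6852 − 0.1670) + 1.73 × 0.1670 = 3.885 + 0.2888 = 4.174 mg/L.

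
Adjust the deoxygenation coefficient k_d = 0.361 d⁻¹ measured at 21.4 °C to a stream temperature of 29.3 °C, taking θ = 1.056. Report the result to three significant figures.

k_d ≈ 0.555 d⁻¹

k_d(T₂) = k_d(T₁) · θ^(T₂−T₁) = 0.361 × 1.056^(29.3−21.4)
= 0.361 × 1.056^7.90 = 0.361 × 1.538 = 0.5552 d⁻¹.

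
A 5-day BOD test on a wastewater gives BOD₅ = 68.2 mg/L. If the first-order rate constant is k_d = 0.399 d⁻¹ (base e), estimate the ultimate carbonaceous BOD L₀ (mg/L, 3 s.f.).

L₀ ≈ 78.9 mg/L

BOD₅ = L₀(1 − e^(−5k_d)) ⇒ L₀ = BOD₅ / (1 − e^(−5×0.399))
= 68.2 / (1 − 0.1360) = 68.2 / 0.8640 = 78.94 mg/L.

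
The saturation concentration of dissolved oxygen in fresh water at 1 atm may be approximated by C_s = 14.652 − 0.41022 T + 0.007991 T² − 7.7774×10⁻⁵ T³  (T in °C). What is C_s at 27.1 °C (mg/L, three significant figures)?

C_s = 14.652 − 0.41022×27.1 + 0.007991×27.1² − 7.7774×10⁻⁵×27.1³ = 7.856 mg/L.

C_s ≈ 7.86 mg/L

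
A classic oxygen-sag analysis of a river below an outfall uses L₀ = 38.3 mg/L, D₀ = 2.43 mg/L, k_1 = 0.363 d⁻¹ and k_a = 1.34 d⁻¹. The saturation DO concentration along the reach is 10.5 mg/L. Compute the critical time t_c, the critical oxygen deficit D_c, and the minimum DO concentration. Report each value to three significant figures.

t_c ≈ 1.15 d; D_c ≈ 6.85 mg/L; min DO ≈ 3.65 mg/L

At the critical point dD/dt = 0, so k_1 L₀ e^(−k_1 t) = k_a D. Substituting D(t) from the Streeter–Phelps equation and solving for t gives
t_c = ln[(k_a/k_1)(1 − D₀(k_a−k_1)/(k_1 L₀))] / (k_a−k_1).
Here k_a−k_1 = 0.9770 d⁻¹ and 1 − D₀(k_a−k_1)/(k_1 L₀) = 1 − 2.43×0.9770/(0.363×38.3) = 0.8292, so
t_c = ln(3.691 × 0.8292) / 0.9770 = 1.119 / 0.9770 = 1.145 d.
D_c = (k_1/k_a) L₀ e^(−k_1 t_c) = (0.363/1.34) × 38.3 × e^(−0.363×1.145) = 0.2709 × 38.3 × 0.6599 = 6.847 mg/L.
Minimum DO = C_s − D_c = 10.5 − 6.847 = 3.653 mg/L.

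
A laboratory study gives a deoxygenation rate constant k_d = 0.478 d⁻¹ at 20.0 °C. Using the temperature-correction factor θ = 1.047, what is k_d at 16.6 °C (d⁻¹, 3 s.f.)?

k_d(T₂) = k_d(T₁) · θ^(T₂−T₁) = 0.478 × 1.047^(16.6−20.0)
= 0.478 × 1.047^-3.40 = 0.478 × 0.8554 = 0.4089 d⁻¹.

k_d ≈ 0.409 d⁻¹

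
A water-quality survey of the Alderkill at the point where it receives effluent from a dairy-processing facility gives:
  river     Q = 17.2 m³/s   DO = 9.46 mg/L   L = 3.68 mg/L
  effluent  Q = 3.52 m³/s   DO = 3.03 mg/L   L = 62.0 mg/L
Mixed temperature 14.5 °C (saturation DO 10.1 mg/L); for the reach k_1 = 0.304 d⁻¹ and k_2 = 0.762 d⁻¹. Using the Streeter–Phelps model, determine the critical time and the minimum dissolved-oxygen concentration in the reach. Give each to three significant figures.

t_c ≈ 1.54 d; minimum DO ≈ 6.71 mg/L

Mixed DO = (17.2×9.46 + 3.52×3.03)/(17.2+3.52) = 173.4/20.72 = 8.368 mg/L.
Mixed L₀ = (17.2×3.68 + 3.52×62.0)/(20.72) = 281.5/20.72 = 13.59 mg/L.
Initial deficit D₀ = C_s − DO₀ = 10.1 − 8.368 = 1.732 mg/L.
t_c = (1/0.4580) ln[(0.762/0.304)(1 − 1.732×0.4580/(0.304×13.59))] = 2.183 × ln(2.025) = 1.541 d.
D_c = (0.304/0.762) × 13.59 × e^(−0.304×1.541) = 0.3990 × 13.59 × 0.6260 = 3.394 mg/L.
Minimum DO = 10.1 − 3.394 = 6.706 mg/L.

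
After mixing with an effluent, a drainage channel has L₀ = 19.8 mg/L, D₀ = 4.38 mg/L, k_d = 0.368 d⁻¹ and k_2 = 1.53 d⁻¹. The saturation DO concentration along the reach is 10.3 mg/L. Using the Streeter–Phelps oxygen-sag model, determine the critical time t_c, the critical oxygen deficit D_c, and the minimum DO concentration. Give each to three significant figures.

t_c ≈ 0.194 d; D_c ≈ 4.43 mg/L; min DO ≈ 5.87 mg/L

With k_2/k_d = 4.158 and 1 − D₀(k_2−k_d)/(k_d L₀) = 0.3015,
t_c = ln(4.158 × 0.3015) / (1.53 − 0.368) = ln(1.254) / 1.162 = 0.2260/1.162 = 0.1944 d.
D_c = (k_d/k_2) L₀ e^(−k_d t_c) = (0.368/1.53) × 19.8 × e^(−0.368×0.1944) = 0.2405 × 19.8 × 0.9309 = 4.433 mg/L.
Minimum DO = C_s − D_c = 10.3 − 4.433 = 5.867 mg/L.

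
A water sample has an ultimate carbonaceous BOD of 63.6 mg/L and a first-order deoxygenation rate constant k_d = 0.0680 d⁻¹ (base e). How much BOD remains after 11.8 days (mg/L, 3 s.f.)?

L_t = L₀ e^(−k_d t) = 63.6 × e^(−0.0680×11.8) = 63.6 × 0.4483 = 28.51 mg/L.

L ≈ 28.5 mg/L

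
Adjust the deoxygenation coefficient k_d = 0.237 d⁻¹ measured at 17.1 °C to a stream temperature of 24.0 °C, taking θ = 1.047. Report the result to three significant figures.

k_d(T₂) = k_d(T₁) · θ^(T₂−T₁) = 0.237 × 1.047^(24.0−17.1)
= 0.237 × 1.047^6.90 = 0.237 × 1.373 = 0.3254 d⁻¹.

k_d ≈ 0.325 d⁻¹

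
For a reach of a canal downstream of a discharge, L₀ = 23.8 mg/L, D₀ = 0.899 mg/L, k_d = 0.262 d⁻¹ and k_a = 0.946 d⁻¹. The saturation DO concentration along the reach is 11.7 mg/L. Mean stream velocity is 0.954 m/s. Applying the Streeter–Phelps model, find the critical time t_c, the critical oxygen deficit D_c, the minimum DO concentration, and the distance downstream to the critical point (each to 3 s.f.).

With k_a/k_d = 3.611 and 1 − D₀(k_a−k_d)/(k_d L₀) = 0.9014,
t_c = ln(3.611 × 0.9014) / (0.946 − 0.262) = ln(3.255) / 0.6840 = 1.180/0.6840 = 1.725 d.
L(t_c) = L₀ e^(−k_d t_c) = 23.8 × 0.6363 = 15.14 mg/L, and at the critical point k_a D_c = k_d L, so D_c = (0.262/0.946) × 15.14 = 4.194 mg/L.
Minimum DO = C_s − D_c = 11.7 − 4.194 = 7.506 mg/L.
x_c = v t_c = 0.954 m/s × 1.725 d × 86400 s/d = 142200 m ≈ 142 km.

t_c ≈ 1.73 d; D_c ≈ 4.19 mg/L; min DO ≈ 7.51 mg/L; x_c ≈ 142 km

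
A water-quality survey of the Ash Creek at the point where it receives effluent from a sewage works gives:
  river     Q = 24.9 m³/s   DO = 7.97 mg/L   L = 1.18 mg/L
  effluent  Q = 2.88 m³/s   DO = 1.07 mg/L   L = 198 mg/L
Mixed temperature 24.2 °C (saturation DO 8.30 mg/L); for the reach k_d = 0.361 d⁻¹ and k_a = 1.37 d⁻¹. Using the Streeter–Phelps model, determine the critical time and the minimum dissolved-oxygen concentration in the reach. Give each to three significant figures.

Mixed DO = (24.9×7.97 + 2.88×1.07)/(24.9+2.88) = 201.5/27.78 = 7.255 mg/L.
Mixed L₀ = (24.9×1.18 + 2.88×198)/(27.78) = 599.6/27.78 = 21.58 mg/L.
Initial deficit D₀ = C_s − DO₀ = 8.30 − 7.255 = 1.045 mg/L.
t_c = (1/1.009) ln[(1.37/0.361)(1 − 1.045×1.009/(0.361×21.58))] = 0.9911 × ln(3.281) = 1.178 d.
D_c = (0.361/1.37) × 21.58 × e^(−0.361×1.178) = 0.2635 × 21.58 × 0.6537 = 3.718 mg/L.
Minimum DO = 8.30 − 3.718 = 4.582 mg/L.

t_c ≈ 1.18 d; minimum DO ≈ 4.58 mg/L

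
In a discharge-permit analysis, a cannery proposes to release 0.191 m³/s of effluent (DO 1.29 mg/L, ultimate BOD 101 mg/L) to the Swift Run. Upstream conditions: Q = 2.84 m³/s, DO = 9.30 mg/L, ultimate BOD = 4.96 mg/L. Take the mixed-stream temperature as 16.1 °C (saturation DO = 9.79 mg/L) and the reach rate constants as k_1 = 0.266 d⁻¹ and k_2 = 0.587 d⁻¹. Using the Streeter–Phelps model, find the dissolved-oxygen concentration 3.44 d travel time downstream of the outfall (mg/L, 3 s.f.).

Mixed DO = (2.84×9.30 + 0.191×1.29)/(2.84+0.191) = 26.66/3.031 = 8.795 mg/L.
Mixed L₀ = (2.84×4.96 + 0.191×101)/(3.031) = 33.38/3.031 = 11.01 mg/L.
Initial deficit D₀ = C_s − DO₀ = 9.79 − 8.795 = 0.9948 mg/L.
D(3.44) = [0.266×11.01/(0.587−0.266)](e^(−0.266×3.44) − e^(−0.587×3.44)) + 0.9948 e^(−0.587×3.44)
= 9.125 × (0.4005 − 0.1328) + 0.9948 × 0.1328 = 2.575 mg/L.
DO = 9.79 − 2.575 = 7.215 mg/L.

DO ≈ 7.21 mg/L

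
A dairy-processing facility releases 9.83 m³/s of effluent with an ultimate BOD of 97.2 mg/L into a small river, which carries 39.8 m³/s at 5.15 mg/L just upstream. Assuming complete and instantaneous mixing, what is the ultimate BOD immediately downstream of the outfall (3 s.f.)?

23.4 mg/L

Flow-weighted mixing: C = (Q_r C_r + Q_w C_w)/(Q_r + Q_w)
= (39.8×5.15 + 9.83×97.2)/(39.8 + 9.83) = 1160/49.63 = 23.38 mg/L.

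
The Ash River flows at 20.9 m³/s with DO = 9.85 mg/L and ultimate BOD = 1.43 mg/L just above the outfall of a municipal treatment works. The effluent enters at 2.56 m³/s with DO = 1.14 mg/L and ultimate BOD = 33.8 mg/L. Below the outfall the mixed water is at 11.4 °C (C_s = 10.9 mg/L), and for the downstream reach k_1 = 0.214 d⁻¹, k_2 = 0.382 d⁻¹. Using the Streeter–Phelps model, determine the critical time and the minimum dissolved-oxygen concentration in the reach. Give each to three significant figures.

t_c ≈ 1.18 d; minimum DO ≈ 8.74 mg/L

Mixed DO = (20.9×9.85 + 2.56×1.14)/(20.9+2.56) = 208.8/23.46 = 8.900 mg/L.
Mixed L₀ = (20.9×1.43 + 2.56×33.8)/(23.46) = 116.4/23.46 = 4.962 mg/L.
Initial deficit D₀ = C_s − DO₀ = 10.9 − 8.900 = 2.000 mg/L.
t_c = (1/0.1680) ln[(0.382/0.214)(1 − 2.000×0.1680/(0.214×4.962))] = 5.952 × ln(1.220) = 1.184 d.
D_c = (0.214/0.382) × 4.962 × e^(−0.214×1.184) = 0.5602 × 4.962 × 0.7761 = 2.158 mg/L.
Minimum DO = 10.9 − 2.158 = 8.742 mg/L.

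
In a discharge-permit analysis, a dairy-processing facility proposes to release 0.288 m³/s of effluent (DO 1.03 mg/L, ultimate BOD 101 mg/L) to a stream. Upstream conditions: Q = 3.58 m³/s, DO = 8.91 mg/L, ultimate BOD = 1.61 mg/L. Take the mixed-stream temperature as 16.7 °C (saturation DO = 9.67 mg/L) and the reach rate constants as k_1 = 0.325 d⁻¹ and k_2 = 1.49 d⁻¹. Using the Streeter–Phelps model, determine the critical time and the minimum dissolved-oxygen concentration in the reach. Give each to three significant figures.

t_c ≈ 0.648 d; minimum DO ≈ 8.08 mg/L

Mixed DO = (3.58×8.91 + 0.288×1.03)/(3.58+0.288) = 32.19/3.868 = 8.323 mg/L.
Mixed L₀ = (3.58×1.61 + 0.288×101)/(3.868) = 34.85/3.868 = 9.010 mg/L.
Initial deficit D₀ = C_s − DO₀ = 9.67 − 8.323 = 1.347 mg/L.
t_c = (1/1.165) ln[(1.49/0.325)(1 − 1.347×1.165/(0.325×9.010))] = 0.8584 × ln(2.128) = 0.6483 d.
D_c = (0.325/1.49) × 9.010 × e^(−0.325×0.6483) = 0.2181 × 9.010 × 0.8100 = 1.592 mg/L.
Minimum DO = 9.67 − 1.592 = 8.078 mg/L.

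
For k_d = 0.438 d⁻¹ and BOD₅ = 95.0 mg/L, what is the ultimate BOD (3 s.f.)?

L₀ ≈ 107 mg/L

BOD₅ = L₀(1 − e^(−5k_d)) ⇒ L₀ = BOD₅ / (1 − e^(−5×0.438))
= 95.0 / (1 − 0.1119) = 95.0 / 0.8881 = 107.0 mg/L.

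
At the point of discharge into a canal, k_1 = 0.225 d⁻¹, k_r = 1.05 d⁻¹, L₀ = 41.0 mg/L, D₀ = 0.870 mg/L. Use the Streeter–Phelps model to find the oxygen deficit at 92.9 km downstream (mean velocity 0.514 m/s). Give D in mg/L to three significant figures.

D ≈ 5.84 mg/L

Travel time t = x/v = 92.9 km / (0.514 m/s) = 92900 m / 0.514 m/s = 180700 s = 2.092 d.
k_1 L₀/(k_r−k_1) = 0.225×41.0/(1.05−0.225) = 9.225/0.8250 = 11.18 mg/L.
e^(−k_1 t) = e^(−0.225×2.092) = 0.6246; e^(−k_r t) = e^(−1.05×2.092) = 0.1112.
D = 11.18 × (0.6246 − 0.1112) + 0.870 × 0.1112 = 5.741 + 0.09674 = 5.837 mg/L.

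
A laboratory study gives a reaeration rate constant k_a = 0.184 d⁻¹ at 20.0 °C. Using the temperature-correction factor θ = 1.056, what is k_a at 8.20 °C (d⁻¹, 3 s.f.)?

k_a ≈ 0.0967 d⁻¹

k_a(T₂) = k_a(T₁) · θ^(T₂−T₁) = 0.184 × 1.056^(8.20−20.0)
= 0.184 × 1.056^-11.8 = 0.184 × 0.5257 = 0.09673 d⁻¹.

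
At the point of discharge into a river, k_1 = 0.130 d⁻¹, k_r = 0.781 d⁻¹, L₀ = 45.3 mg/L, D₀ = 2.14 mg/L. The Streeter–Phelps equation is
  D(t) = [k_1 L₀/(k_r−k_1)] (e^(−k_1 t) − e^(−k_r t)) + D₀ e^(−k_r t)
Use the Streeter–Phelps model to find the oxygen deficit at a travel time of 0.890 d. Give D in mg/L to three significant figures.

k_1 L₀/(k_r−k_1) = 0.130×45.3/(0.781−0.130) = 5.889/0.6510 = 9.046 mg/L.
e^(−k_1 t) = e^(−0.130×0.8900) = 0.8907; e^(−k_r t) = e^(−0.781×0.8900) = 0.4990.
D = 9.046 × (0.8907 − 0.4990) + 2.14 × 0.4990 = 3.543 + 1.068 = 4.611 mg/L.

D ≈ 4.61 mg/L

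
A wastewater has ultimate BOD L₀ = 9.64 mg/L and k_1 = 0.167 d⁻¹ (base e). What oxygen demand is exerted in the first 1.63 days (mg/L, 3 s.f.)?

y ≈ 2.30 mg/L

y_t = L₀(1 − e^(−k_1 t)) = 9.64 × (1 − e^(−0.167×1.63))
= 9.64 × (1 − 0.7617) = 9.64 × 0.2383 = 2.297 mg/L.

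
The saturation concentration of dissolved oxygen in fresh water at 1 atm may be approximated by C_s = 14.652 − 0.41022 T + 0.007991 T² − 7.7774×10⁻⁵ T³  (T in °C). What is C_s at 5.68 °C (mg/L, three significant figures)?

C_s ≈ 12.6 mg/L

C_s = 14.652 − 0.41022×5.68 + 0.007991×5.68² − 7.7774×10⁻⁵×5.68³ = 12.57 mg/L.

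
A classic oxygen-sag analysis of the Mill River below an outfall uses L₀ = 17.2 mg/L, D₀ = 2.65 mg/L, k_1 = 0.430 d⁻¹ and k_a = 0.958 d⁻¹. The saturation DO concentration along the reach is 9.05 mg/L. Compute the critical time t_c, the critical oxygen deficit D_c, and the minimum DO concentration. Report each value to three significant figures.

t_c ≈ 1.12 d; D_c ≈ 4.77 mg/L; min DO ≈ 4.28 mg/L

At the critical point dD/dt = 0, so k_1 L₀ e^(−k_1 t) = k_a D. Substituting D(t) from the Streeter–Phelps equation and solving for t gives
t_c = ln[(k_a/k_1)(1 − D₀(k_a−k_1)/(k_1 L₀))] / (k_a−k_1).
Here k_a−k_1 = 0.5280 d⁻¹ and 1 − D₀(k_a−k_1)/(k_1 L₀) = 1 − 2.65×0.5280/(0.430×17.2) = 0.8108, so
t_c = ln(2.228 × 0.8108) / 0.5280 = 0.5913 / 0.5280 = 1.120 d.
D_c = (k_1/k_a) L₀ e^(−k_1 t_c) = (0.430/0.958) × 17.2 × e^(−0.430×1.120) = 0.4489 × 17.2 × 0.6178 = 4.770 mg/L.
Minimum DO = C_s − D_c = 9.05 − 4.770 = 4.280 mg/L.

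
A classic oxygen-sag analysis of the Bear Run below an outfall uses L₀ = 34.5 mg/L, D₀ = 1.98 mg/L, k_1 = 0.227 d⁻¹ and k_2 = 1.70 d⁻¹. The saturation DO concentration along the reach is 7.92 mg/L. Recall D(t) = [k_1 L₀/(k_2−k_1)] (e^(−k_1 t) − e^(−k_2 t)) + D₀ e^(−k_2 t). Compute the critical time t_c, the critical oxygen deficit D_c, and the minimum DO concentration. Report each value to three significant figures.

t_c = [1/(k_2−k_1)] ln[(k_2/k_1)(1 − D₀(k_2−k_1)/(k_1 L₀))]
= [1/(1.70−0.227)] ln[(1.70/0.227)(1 − 1.98×1.473/(0.227×34.5))]
= (1/1.473) ln[7.489 × 0.6276] = 0.6789 × ln(4.700) = 0.6789 × 1.548 = 1.051 d.
L(t_c) = L₀ e^(−k_1 t_c) = 34.5 × 0.7878 = 27.18 mg/L, and at the critical point k_2 D_c = k_1 L, so D_c = (0.227/1.70) × 27.18 = 3.629 mg/L.
Minimum DO = C_s − D_c = 7.92 − 3.629 = 4.291 mg/L.

t_c ≈ 1.05 d; D_c ≈ 3.63 mg/L; min DO ≈ 4.29 mg/L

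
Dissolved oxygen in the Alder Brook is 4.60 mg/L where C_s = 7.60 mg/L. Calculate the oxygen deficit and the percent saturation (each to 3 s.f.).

D = C_s − C = 7.60 − 4.60 = 3.00 mg/L.
% saturation = 4.60/7.60 × 100 = 60.5 %.

D ≈ 3.00 mg/L; 60.5 % saturation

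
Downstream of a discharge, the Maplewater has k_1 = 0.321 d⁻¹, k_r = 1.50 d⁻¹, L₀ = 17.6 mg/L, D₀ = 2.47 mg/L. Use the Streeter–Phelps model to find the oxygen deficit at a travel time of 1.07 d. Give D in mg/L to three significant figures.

k_1 L₀/(k_r−k_1) = 0.321×17.6/(1.50−0.321) = 5.650/1.179 = 4.792 mg/L.
e^(−k_1 t) = e^(−0.321×1.070) = 0.7093; e^(−k_r t) = e^(−1.50×1.070) = 0.2009.
D = 4.792 × (0.7093 − 0.2009) + 2.47 × 0.2009 = 2.436 + 0.4962 = 2.932 mg/L.

D ≈ 2.93 mg/L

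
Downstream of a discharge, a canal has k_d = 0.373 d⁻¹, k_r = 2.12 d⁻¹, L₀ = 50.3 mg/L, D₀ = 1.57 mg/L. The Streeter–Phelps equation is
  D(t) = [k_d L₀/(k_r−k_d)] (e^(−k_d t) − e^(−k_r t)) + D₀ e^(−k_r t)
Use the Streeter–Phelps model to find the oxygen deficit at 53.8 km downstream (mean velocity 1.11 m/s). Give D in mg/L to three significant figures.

Travel time t = x/v = 53.8 km / (1.11 m/s) = 53800 m / 1.11 m/s = 48470 s = 0.5610 d.
k_d L₀/(k_r−k_d) = 0.373×50.3/(2.12−0.373) = 18.76/1.747 = 10.74 mg/L.
e^(−k_d t) = e^(−0.373×0.5610) = 0.8112; e^(−k_r t) = e^(−2.12×0.5610) = 0.3044.
D = 10.74 × (0.8112 − 0.3044) + 1.57 × 0.3044 = 5.442 + 0.4780 = 5.920 mg/L.

D ≈ 5.92 mg/L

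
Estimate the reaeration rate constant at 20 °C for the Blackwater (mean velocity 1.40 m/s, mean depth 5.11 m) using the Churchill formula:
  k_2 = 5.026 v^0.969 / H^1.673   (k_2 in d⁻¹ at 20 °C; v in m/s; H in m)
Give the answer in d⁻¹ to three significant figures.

k_2 = 5.026 × 1.40^0.969 / 5.11^1.673 = 5.026 × 1.385 / 15.32 = 0.4546 d⁻¹.

k_2 ≈ 0.455 d⁻¹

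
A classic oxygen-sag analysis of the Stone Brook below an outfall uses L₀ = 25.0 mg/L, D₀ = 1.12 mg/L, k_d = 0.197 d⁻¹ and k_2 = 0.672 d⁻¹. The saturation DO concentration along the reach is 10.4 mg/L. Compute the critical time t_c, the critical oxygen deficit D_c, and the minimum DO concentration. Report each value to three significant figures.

At the critical point dD/dt = 0, so k_d L₀ e^(−k_d t) = k_2 D. Substituting D(t) from the Streeter–Phelps equation and solving for t gives
t_c = ln[(k_2/k_d)(1 − D₀(k_2−k_d)/(k_d L₀))] / (k_2−k_d).
Here k_2−k_d = 0.4750 d⁻¹ and 1 − D₀(k_2−k_d)/(k_d L₀) = 1 − 1.12×0.4750/(0.197×25.0) = 0.8920, so
t_c = ln(3.411 × 0.8920) / 0.4750 = 1.113 / 0.4750 = 2.343 d.
L(t_c) = L₀ e^(−k_d t_c) = 25.0 × 0.6303 = 15.76 mg/L, and at the critical point k_2 D_c = k_d L, so D_c = (0.197/0.672) × 15.76 = 4.620 mg/L.
Minimum DO = C_s − D_c = 10.4 − 4.620 = 5.780 mg/L.

t_c ≈ 2.34 d; D_c ≈ 4.62 mg/L; min DO ≈ 5.78 mg/L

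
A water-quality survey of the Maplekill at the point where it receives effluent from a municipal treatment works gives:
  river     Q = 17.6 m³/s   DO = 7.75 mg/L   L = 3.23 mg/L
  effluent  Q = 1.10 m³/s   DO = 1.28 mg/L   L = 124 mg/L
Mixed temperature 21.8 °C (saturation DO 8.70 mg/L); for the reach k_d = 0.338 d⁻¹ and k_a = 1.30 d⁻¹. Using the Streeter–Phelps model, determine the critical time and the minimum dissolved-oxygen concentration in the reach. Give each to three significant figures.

t_c ≈ 0.926 d; minimum DO ≈ 6.74 mg/L

Mixed DO = (17.6×7.75 + 1.10×1.28)/(17.6+1.10) = 137.8/18.70 = 7.369 mg/L.
Mixed L₀ = (17.6×3.23 + 1.10×124)/(18.70) = 193.2/18.70 = 10.33 mg/L.
Initial deficit D₀ = C_s − DO₀ = 8.70 − 7.369 = 1.331 mg/L.
t_c = (1/0.9620) ln[(1.30/0.338)(1 − 1.331×0.9620/(0.338×10.33))] = 1.040 × ln(2.437) = 0.9258 d.
D_c = (0.338/1.30) × 10.33 × e^(−0.338×0.9258) = 0.2600 × 10.33 × 0.7313 = 1.965 mg/L.
Minimum DO = 8.70 − 1.965 = 6.735 mg/L.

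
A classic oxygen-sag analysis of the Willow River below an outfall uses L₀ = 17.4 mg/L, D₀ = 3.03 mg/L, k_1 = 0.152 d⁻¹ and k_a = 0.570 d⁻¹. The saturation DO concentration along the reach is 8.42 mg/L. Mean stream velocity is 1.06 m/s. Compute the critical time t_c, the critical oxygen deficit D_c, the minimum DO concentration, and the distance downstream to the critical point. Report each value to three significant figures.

With k_a/k_1 = 3.750 and 1 − D₀(k_a−k_1)/(k_1 L₀) = 0.5211,
t_c = ln(3.750 × 0.5211) / (0.570 − 0.152) = ln(1.954) / 0.4180 = 0.6700/0.4180 = 1.603 d.
L(t_c) = L₀ e^(−k_1 t_c) = 17.4 × 0.7838 = 13.64 mg/L, and at the critical point k_a D_c = k_1 L, so D_c = (0.152/0.570) × 13.64 = 3.637 mg/L.
Minimum DO = C_s − D_c = 8.42 − 3.637 = 4.783 mg/L.
x_c = v t_c = 1.06 m/s × 1.603 d × 86400 s/d = 146800 m ≈ 147 km.

t_c ≈ 1.60 d; D_c ≈ 3.64 mg/L; min DO ≈ 4.78 mg/L; x_c ≈ 147 km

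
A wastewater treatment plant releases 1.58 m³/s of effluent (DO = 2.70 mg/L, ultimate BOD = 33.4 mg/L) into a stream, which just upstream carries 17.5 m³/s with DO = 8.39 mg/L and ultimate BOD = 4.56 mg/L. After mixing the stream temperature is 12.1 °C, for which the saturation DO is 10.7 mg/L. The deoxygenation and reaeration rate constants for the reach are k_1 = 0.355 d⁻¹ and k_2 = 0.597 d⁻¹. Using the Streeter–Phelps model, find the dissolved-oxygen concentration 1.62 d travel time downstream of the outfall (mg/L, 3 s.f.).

Mixed DO = (17.5×8.39 + 1.58×2.70)/(17.5+1.58) = 151.1/19.08 = 7.919 mg/L.
Mixed L₀ = (17.5×4.56 + 1.58×33.4)/(19.08) = 132.6/19.08 = 6.948 mg/L.
Initial deficit D₀ = C_s − DO₀ = 10.7 − 7.919 = 2.781 mg/L.
D(1.62) = [0.355×6.948/(0.597−0.355)](e^(−0.355×1.62) − e^(−0.597×1.62)) + 2.781 e^(−0.597×1.62)
= 10.19 × (0.5626 − 0.3802) + 2.781 × 0.3802 = 2.917 mg/L.
DO = 10.7 − 2.917 = 7.783 mg/L.

DO ≈ 7.78 mg/L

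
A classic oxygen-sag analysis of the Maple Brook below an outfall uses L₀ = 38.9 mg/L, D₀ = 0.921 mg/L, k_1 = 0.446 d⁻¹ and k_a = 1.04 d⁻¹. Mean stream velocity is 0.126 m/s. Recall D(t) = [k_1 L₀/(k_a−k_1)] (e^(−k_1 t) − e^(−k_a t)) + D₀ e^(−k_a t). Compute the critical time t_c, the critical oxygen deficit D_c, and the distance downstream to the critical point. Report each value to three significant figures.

t_c = [1/(k_a−k_1)] ln[(k_a/k_1)(1 − D₀(k_a−k_1)/(k_1 L₀))]
= [1/(1.04−0.446)] ln[(1.04/0.446)(1 − 0.921×0.5940/(0.446×38.9))]
= (1/0.5940) ln[2.332 × 0.9685] = 1.684 × ln(2.258) = 1.684 × 0.8146 = 1.371 d.
L(t_c) = L₀ e^(−k_1 t_c) = 38.9 × 0.5425 = 21.10 mg/L, and at the critical point k_a D_c = k_1 L, so D_c = (0.446/1.04) × 21.10 = 9.049 mg/L.
x_c = v t_c = 0.126 m/s × 1.371 d × 86400 s/d = 14930 m ≈ 14.9 km.

t_c ≈ 1.37 d; D_c ≈ 9.05 mg/L; x_c ≈ 14.9 km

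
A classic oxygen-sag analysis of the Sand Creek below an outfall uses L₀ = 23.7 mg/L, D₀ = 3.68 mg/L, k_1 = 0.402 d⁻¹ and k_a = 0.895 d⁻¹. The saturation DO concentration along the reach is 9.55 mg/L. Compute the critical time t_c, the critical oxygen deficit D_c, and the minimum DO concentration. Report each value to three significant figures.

t_c = [1/(k_a−k_1)] ln[(k_a/k_1)(1 − D₀(k_a−k_1)/(k_1 L₀))]
= [1/(0.895−0.402)] ln[(0.895/0.402)(1 − 3.68×0.4930/(0.402×23.7))]
= (1/0.4930) ln[2.226 × 0.8096] = 2.028 × ln(1.802) = 2.028 × 0.5891 = 1.195 d.
L(t_c) = L₀ e^(−k_1 t_c) = 23.7 × 0.6185 = 14.66 mg/L, and at the critical point k_a D_c = k_1 L, so D_c = (0.402/0.895) × 14.66 = 6.585 mg/L.
Minimum DO = C_s − D_c = 9.55 − 6.585 = 2.965 mg/L.

t_c ≈ 1.19 d; D_c ≈ 6.58 mg/L; min DO ≈ 2.97 mg/L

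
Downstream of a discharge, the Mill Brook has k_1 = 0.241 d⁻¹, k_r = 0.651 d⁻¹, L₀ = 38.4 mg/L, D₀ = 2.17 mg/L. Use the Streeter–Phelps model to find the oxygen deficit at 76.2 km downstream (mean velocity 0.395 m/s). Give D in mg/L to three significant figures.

D ≈ 8.41 mg/L

Travel time t = x/v = 76.2 km / (0.395 m/s) = 76200 m / 0.395 m/s = 192900 s = 2.233 d.
k_1 L₀/(k_r−k_1) = 0.241×38.4/(0.651−0.241) = 9.254/0.4100 = 22.57 mg/L.
e^(−k_1 t) = e^(−0.241×2.233) = 0.5839; e^(−k_r t) = e^(−0.651×2.233) = 0.2337.
D = 22.57 × (0.5839 − 0.2337) + 2.17 × 0.2337 = 7.903 + 0.5072 = 8.410 mg/L.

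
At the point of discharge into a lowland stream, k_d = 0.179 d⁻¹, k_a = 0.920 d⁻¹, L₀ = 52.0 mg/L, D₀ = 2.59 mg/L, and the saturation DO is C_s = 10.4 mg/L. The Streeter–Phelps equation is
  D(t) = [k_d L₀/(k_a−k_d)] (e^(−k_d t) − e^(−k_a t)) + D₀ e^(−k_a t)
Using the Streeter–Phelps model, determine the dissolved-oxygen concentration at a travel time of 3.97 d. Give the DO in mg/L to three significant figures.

k_d L₀/(k_a−k_d) = 0.179×52.0/(0.920−0.179) = 9.308/0.7410 = 12.56 mg/L.
e^(−k_d t) = e^(−0.179×3.970) = 0.4913; e^(−k_a t) = e^(−0.920×3.970) = 0.02593.
D = 12.56 × (0.4913 − 0.02593) + 2.59 × 0.02593 = 5.846 + 0.06716 = 5.913 mg/L.
DO = C_s − D = 10.4 − 5.913 = 4.487 mg/L.

DO ≈ 4.49 mg/L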